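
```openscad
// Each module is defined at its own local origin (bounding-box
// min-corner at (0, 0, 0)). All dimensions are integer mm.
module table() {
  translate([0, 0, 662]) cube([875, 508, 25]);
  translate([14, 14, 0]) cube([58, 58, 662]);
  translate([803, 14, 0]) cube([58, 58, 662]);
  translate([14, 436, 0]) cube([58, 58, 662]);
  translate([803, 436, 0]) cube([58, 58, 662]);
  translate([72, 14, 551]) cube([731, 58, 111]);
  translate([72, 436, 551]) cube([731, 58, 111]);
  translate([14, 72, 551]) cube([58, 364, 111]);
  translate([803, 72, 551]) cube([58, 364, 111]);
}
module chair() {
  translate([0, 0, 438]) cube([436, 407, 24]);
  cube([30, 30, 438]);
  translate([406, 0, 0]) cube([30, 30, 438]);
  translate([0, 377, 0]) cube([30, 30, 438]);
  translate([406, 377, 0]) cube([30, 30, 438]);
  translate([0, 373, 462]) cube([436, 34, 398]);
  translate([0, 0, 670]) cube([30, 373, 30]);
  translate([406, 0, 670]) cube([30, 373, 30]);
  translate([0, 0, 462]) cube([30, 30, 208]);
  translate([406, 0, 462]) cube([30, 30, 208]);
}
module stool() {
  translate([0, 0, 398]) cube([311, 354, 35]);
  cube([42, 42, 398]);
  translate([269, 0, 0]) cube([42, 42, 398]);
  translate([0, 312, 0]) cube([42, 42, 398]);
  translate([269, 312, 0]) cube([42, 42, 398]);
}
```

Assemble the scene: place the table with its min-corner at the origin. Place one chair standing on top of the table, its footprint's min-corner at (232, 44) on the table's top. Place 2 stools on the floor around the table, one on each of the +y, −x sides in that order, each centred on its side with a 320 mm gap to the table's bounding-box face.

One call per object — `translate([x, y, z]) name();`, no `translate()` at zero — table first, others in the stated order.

table();
translate([232, 44, 687]) chair();
translate([282, 828, 0]) stool();
translate([-631, 77, 0]) stool();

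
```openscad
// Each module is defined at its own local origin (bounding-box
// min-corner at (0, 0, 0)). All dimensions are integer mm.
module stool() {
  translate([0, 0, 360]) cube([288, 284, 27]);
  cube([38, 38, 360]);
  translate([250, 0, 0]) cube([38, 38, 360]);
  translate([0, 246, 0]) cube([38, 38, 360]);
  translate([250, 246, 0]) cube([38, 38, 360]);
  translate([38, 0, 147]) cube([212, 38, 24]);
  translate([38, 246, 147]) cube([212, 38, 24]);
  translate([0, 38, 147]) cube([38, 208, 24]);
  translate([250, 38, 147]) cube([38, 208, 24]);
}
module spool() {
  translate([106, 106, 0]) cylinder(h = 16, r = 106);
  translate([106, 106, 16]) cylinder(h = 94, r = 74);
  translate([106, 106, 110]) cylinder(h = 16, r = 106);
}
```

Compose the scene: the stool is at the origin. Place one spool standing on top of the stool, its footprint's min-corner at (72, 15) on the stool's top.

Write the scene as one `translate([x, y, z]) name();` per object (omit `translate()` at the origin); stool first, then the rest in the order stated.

stool();
translate([72, 15, 387]) spool();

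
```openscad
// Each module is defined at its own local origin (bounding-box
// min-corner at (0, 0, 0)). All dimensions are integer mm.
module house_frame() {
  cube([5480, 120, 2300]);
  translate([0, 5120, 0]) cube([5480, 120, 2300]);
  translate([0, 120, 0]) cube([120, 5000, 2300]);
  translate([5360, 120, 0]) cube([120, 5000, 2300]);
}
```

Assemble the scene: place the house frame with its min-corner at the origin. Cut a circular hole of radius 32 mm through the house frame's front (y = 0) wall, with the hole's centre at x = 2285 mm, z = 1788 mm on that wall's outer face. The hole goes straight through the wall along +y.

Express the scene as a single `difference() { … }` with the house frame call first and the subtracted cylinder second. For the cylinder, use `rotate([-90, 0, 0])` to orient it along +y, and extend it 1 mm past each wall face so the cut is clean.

difference() {
  house_frame();
  translate([2285, -1, 1788]) rotate([-90, 0, 0]) cylinder(h = 122, r = 32);
}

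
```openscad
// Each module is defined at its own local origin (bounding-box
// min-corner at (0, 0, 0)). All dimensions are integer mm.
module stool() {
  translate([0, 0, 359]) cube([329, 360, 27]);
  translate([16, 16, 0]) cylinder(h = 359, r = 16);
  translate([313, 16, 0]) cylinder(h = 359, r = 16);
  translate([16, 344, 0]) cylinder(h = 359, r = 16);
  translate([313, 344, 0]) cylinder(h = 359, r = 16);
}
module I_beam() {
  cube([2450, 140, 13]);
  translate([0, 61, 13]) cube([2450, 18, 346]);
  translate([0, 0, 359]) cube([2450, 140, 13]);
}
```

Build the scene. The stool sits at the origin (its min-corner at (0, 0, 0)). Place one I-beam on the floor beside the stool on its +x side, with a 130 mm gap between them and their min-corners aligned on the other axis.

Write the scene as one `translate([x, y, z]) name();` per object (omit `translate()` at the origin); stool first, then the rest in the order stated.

stool();
translate([459, 0, 0]) I_beam();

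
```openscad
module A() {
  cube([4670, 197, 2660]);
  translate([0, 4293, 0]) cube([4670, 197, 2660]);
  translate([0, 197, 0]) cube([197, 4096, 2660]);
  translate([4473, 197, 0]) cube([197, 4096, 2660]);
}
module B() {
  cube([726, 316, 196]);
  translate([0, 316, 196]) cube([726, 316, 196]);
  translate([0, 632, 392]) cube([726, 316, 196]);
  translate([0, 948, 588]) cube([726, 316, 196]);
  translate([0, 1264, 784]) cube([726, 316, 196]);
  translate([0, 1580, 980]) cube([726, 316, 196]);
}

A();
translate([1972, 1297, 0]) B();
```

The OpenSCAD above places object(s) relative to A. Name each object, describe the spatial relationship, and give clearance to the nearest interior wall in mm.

Clearances: x = 1775, y = 1100; minimum 1100 mm.

A is a house frame. B is a staircase. The staircase sits inside the house frame, centred. The clearance to the nearest interior wall is 1100 mm.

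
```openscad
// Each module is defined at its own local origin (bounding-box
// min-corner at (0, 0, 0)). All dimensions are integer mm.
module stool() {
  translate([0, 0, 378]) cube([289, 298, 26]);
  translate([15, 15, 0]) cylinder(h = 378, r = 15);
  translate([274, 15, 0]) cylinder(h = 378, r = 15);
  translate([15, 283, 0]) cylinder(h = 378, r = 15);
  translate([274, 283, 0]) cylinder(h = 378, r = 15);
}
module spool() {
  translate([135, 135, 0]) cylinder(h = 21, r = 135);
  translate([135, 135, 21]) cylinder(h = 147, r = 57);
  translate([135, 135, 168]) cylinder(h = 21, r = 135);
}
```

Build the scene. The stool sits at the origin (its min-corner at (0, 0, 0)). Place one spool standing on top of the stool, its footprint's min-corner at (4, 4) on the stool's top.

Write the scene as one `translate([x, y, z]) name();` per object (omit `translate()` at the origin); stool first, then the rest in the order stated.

stool();
translate([4, 4, 404]) spool();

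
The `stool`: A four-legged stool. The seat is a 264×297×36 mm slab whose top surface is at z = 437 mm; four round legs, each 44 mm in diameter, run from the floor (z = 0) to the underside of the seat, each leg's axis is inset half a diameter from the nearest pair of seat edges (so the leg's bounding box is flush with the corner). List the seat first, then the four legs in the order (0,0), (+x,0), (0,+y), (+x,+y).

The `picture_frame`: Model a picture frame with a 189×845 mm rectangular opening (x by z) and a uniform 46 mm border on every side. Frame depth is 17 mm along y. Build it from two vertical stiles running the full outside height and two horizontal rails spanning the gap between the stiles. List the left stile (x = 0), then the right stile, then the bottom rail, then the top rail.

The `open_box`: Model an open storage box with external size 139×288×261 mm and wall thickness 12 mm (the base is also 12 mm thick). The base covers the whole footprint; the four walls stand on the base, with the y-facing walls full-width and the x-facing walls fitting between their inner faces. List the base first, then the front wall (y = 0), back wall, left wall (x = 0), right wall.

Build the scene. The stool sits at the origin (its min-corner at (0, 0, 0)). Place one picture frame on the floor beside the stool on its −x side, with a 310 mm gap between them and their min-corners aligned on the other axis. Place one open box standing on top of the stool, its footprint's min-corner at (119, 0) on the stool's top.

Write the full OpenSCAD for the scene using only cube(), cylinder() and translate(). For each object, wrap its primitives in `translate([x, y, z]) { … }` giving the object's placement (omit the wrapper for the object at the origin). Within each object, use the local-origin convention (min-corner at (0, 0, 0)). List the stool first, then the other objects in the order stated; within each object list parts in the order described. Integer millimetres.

translate([0, 0, 401]) cube([264, 297, 36]);
translate([22, 22, 0]) cylinder(h = 401, r = 22);
translate([242, 22, 0]) cylinder(h = 401, r = 22);
translate([22, 275, 0]) cylinder(h = 401, r = 22);
translate([242, 275, 0]) cylinder(h = 401, r = 22);
translate([-591, 0, 0]) {
  cube([46, 17, 937]);
  translate([235, 0, 0]) cube([46, 17, 937]);
  translate([46, 0, 0]) cube([189, 17, 46]);
  translate([46, 0, 891]) cube([189, 17, 46]);
}
translate([119, 0, 437]) {
  cube([139, 288, 12]);
  translate([0, 0, 12]) cube([139, 12, 249]);
  translate([0, 276, 12]) cube([139, 12, 249]);
  translate([0, 12, 12]) cube([12, 264, 249]);
  translate([127, 12, 12]) cube([12, 264, 249]);
}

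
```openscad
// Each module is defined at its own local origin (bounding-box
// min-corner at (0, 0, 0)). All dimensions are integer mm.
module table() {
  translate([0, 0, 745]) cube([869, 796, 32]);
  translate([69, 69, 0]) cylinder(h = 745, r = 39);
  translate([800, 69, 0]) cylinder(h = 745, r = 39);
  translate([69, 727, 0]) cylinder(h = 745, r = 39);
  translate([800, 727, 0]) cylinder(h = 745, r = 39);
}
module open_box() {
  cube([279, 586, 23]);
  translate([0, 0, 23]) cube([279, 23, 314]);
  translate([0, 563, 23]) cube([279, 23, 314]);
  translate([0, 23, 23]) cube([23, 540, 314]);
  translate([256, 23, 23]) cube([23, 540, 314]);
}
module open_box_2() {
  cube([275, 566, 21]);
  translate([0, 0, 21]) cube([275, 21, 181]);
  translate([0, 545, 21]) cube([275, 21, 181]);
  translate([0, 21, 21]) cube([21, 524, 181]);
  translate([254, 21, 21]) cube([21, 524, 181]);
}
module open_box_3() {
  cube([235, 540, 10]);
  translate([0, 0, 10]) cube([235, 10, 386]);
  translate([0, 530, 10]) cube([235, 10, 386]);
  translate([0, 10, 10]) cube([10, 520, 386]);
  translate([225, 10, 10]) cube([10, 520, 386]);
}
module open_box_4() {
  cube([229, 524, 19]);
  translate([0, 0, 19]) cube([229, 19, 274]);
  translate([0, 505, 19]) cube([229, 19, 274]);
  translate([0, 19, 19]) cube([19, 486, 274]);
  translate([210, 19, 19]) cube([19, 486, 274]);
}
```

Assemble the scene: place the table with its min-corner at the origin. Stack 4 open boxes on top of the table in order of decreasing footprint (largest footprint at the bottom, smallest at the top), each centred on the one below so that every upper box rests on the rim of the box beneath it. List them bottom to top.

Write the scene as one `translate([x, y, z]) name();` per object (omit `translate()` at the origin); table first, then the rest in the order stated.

table();
translate([295, 105, 777]) open_box();
translate([297, 115, 1114]) open_box_2();
translate([317, 128, 1316]) open_box_3();
translate([320, 136, 1712]) open_box_4();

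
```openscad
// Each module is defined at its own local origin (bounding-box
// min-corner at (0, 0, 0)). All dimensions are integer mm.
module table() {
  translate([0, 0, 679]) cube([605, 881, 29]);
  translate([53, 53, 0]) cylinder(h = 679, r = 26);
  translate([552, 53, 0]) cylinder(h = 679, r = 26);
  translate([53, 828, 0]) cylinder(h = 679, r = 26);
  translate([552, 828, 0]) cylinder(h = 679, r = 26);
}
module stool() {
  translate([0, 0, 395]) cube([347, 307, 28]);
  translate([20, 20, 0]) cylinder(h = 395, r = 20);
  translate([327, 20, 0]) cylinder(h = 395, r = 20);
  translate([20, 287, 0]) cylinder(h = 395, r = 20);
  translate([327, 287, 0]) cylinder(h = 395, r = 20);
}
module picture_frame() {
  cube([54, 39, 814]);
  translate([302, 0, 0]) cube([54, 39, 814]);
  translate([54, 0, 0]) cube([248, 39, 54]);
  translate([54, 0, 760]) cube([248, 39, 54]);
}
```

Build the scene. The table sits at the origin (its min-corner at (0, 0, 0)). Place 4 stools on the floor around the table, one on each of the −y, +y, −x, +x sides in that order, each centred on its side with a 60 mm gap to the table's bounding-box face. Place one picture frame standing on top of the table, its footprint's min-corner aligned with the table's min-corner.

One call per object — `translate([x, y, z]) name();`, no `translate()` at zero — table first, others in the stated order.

table();
translate([129, -367, 0]) stool();
translate([129, 941, 0]) stool();
translate([-407, 287, 0]) stool();
translate([665, 287, 0]) stool();
translate([0, 0, 708]) picture_frame();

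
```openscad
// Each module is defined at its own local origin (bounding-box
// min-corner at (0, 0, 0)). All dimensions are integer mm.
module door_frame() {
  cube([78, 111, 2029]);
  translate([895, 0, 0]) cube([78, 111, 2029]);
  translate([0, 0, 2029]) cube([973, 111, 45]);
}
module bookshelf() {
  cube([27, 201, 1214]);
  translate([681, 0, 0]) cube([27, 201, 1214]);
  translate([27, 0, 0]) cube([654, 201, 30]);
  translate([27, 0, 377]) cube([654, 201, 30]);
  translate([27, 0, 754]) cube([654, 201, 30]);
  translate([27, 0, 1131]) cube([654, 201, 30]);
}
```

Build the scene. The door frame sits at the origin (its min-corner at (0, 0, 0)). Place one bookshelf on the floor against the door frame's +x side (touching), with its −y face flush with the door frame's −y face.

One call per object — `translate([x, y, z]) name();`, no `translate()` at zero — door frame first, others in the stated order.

door_frame();
translate([973, 0, 0]) bookshelf();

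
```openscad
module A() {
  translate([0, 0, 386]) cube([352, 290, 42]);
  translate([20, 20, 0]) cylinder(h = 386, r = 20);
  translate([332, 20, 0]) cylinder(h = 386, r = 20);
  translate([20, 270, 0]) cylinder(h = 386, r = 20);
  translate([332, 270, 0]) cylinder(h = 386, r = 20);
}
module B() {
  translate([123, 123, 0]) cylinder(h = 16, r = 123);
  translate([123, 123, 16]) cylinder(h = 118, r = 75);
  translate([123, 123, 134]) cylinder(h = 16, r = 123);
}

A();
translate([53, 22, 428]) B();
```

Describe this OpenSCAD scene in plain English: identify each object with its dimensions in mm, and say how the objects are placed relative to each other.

A is a four-legged stool. The seat is 352×290 mm, 42 mm thick, top at z = 428 mm. It stands on four round legs, each 40 mm in diameter, from z = 0 to the seat underside, each leg's axis is inset half a diameter from the nearest pair of seat edges (so the leg's bounding box is flush with the corner).

B is a spool: two coaxial disc flanges of radius 123 mm and thickness 16 mm, joined by a core cylinder of radius 75 mm and height 118 mm. The lower flange rests on z = 0 and the three cylinders share a vertical axis.

The spool is on top of the stool, centred.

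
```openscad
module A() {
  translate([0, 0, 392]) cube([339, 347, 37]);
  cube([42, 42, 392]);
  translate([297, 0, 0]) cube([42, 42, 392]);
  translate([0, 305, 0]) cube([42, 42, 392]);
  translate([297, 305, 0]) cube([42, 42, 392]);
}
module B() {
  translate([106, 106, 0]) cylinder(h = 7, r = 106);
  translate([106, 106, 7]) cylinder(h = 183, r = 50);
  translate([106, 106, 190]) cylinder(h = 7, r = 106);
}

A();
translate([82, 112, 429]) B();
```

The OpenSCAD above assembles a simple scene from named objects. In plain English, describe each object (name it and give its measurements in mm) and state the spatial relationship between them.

A is a four-legged stool. The seat is a 339×347×37 mm slab whose top surface is at z = 429 mm; four square legs, each 42×42 mm in cross-section, run from the floor (z = 0) to the underside of the seat, each flush with a corner of the seat.

B is a spool: two coaxial disc flanges of radius 106 mm and thickness 7 mm, joined by a core cylinder of radius 50 mm and height 183 mm. The lower flange rests on z = 0 and the three cylinders share a vertical axis.

The spool is on top of the stool.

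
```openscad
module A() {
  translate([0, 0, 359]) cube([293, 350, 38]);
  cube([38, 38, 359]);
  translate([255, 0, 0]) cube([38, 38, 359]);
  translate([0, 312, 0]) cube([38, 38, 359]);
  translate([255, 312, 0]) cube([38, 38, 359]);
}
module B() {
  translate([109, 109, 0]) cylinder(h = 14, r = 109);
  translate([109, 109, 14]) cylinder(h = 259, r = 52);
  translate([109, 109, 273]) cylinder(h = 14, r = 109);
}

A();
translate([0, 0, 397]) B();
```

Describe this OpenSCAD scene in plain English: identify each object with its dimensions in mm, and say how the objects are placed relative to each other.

A is a simple wooden stool: a rectangular seat 293 mm (x) by 350 mm (y), 38 mm thick, top face at z = 397 mm, on four square legs, each 38×38 mm in cross-section. The legs rest on z = 0, each flush with a corner of the seat.

B is a spool: two coaxial disc flanges of radius 109 mm and thickness 14 mm, joined by a core cylinder of radius 52 mm and height 259 mm. The lower flange rests on z = 0 and the three cylinders share a vertical axis.

The spool is on top of the stool.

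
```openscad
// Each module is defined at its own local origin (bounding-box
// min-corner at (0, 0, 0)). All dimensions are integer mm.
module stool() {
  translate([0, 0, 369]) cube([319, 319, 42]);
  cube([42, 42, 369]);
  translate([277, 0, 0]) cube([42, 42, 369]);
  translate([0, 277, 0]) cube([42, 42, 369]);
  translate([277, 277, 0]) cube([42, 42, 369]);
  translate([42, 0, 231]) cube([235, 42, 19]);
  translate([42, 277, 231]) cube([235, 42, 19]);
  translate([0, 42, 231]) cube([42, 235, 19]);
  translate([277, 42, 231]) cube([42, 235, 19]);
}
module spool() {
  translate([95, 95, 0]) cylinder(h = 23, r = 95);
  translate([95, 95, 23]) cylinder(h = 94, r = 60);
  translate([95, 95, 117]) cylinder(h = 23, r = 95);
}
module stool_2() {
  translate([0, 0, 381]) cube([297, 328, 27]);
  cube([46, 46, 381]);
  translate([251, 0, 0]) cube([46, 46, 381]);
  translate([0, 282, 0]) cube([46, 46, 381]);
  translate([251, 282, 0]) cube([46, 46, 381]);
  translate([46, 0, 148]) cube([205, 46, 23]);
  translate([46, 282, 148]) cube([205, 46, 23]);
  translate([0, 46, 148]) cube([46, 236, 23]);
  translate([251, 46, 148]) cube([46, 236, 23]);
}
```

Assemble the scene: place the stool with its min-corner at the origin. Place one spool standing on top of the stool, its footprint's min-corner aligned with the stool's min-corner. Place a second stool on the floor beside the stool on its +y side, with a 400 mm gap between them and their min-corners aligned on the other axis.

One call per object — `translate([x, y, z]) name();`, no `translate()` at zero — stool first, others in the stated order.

stool();
translate([0, 0, 411]) spool();
translate([0, 719, 0]) stool_2();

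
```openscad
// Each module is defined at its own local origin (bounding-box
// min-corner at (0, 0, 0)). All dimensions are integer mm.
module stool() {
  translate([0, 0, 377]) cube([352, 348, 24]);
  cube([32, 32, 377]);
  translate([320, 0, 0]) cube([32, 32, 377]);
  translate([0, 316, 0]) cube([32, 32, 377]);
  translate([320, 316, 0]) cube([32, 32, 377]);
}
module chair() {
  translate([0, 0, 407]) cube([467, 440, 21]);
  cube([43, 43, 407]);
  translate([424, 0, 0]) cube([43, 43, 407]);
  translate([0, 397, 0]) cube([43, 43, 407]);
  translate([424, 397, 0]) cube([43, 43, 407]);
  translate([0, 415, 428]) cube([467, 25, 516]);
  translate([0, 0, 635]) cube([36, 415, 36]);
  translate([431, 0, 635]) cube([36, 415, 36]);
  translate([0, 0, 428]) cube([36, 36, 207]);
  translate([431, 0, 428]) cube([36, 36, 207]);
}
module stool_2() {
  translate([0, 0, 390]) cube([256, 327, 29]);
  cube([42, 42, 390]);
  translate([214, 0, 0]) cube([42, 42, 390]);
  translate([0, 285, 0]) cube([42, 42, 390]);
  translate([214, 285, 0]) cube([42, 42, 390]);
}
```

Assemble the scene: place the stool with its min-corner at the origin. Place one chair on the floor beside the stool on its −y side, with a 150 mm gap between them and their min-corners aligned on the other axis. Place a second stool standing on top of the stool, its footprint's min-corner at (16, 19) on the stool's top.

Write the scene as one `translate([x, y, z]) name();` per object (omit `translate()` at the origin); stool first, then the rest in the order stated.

stool();
translate([0, -590, 0]) chair();
translate([16, 19, 401]) stool_2();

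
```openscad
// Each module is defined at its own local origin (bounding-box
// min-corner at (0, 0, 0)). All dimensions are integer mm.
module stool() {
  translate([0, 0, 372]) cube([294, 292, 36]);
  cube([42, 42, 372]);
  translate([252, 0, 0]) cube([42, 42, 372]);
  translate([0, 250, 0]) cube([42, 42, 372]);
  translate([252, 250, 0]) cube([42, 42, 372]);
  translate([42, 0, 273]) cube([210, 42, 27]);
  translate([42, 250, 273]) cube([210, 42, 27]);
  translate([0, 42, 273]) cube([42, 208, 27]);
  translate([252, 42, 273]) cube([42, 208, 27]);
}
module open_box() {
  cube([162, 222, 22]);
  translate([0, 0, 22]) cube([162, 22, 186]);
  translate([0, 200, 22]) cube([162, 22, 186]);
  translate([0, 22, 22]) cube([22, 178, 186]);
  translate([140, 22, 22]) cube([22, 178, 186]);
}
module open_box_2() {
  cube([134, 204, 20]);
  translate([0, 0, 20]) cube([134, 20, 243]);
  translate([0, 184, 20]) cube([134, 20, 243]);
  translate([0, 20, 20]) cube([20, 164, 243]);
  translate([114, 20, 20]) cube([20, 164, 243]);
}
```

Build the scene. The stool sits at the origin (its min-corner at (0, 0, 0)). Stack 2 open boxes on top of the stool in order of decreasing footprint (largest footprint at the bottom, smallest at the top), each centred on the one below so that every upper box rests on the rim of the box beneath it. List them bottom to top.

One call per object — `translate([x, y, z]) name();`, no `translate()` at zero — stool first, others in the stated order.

stool();
translate([66, 35, 408]) open_box();
translate([80, 44, 616]) open_box_2();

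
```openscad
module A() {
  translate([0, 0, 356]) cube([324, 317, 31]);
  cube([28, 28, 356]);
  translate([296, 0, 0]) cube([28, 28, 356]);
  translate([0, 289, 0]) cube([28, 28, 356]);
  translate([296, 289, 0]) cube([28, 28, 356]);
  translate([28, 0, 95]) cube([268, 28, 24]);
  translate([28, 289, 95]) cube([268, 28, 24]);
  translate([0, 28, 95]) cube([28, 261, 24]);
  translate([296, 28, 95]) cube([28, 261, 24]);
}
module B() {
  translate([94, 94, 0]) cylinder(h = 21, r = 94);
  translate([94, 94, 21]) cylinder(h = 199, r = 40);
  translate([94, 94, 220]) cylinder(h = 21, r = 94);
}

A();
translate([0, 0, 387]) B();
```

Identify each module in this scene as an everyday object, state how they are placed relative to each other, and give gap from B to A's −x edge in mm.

The spool's min-x is at 0; the stool's min-x is 0; gap = 0 mm.

A is a stool. B is a spool. The spool is on top of the stool. The gap from the spool to the stool's −x edge is 0 mm.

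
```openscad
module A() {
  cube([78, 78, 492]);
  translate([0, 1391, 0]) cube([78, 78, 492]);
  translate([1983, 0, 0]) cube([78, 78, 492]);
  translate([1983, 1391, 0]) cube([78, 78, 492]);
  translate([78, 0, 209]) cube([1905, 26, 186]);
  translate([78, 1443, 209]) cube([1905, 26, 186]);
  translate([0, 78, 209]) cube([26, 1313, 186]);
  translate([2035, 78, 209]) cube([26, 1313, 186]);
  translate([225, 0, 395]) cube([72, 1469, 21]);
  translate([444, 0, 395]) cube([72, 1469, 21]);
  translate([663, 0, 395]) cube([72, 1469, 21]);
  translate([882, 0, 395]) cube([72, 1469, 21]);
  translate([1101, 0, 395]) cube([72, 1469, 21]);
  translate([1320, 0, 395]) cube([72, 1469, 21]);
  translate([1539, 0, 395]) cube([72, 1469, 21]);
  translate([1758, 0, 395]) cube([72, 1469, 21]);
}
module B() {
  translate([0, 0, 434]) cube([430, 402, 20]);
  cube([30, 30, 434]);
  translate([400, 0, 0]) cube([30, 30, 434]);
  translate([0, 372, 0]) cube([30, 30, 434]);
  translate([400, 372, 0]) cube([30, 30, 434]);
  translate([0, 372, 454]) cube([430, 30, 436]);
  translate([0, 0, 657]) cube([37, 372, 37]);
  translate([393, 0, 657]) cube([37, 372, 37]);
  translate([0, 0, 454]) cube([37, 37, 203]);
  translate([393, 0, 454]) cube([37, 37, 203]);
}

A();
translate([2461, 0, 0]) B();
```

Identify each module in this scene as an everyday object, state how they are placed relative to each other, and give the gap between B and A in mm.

The chair's nearest face is 400 mm from the bed frame's +x face.

A is a bed frame. B is a chair. The chair is on the floor beside the bed frame on its +x side. The gap between the chair and the bed frame is 400 mm.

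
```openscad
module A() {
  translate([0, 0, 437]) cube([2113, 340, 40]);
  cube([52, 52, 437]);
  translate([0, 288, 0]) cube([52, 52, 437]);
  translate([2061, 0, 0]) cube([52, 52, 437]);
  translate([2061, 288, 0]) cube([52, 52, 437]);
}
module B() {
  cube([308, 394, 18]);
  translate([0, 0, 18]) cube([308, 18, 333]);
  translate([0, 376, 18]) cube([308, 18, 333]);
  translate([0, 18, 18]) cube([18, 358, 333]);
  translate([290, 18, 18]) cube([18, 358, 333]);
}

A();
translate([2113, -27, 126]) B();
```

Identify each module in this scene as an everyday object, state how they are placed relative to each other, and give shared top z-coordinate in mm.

Both tops at z = 477 mm.

A is a bench. B is an open box. The open box is beside the bench with their tops flush at z = 477. The shared top z-coordinate is 477 mm.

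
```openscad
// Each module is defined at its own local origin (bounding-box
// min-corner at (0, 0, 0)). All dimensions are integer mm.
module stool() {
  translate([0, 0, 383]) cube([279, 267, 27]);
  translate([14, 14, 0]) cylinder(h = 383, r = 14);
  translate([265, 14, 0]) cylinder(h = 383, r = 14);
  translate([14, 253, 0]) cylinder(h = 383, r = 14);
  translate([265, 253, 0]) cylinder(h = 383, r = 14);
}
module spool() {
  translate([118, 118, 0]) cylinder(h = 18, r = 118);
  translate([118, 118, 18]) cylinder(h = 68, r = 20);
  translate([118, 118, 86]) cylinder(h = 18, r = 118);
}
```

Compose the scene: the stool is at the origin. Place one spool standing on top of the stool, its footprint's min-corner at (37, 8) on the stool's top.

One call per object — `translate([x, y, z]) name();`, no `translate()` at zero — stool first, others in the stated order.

stool();
translate([37, 8, 410]) spool();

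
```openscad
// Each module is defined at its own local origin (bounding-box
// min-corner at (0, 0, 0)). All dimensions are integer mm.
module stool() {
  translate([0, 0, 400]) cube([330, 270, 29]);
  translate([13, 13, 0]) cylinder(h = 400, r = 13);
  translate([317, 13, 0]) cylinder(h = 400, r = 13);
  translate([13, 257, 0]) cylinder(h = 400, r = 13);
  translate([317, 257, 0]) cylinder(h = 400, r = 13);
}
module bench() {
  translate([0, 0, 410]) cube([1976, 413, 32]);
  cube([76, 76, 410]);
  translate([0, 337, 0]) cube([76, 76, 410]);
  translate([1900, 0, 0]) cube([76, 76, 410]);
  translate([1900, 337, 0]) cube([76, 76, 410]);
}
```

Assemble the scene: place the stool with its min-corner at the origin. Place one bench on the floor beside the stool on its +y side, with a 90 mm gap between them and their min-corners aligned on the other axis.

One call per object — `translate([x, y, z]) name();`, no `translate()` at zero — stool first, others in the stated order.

stool();
translate([0, 360, 0]) bench();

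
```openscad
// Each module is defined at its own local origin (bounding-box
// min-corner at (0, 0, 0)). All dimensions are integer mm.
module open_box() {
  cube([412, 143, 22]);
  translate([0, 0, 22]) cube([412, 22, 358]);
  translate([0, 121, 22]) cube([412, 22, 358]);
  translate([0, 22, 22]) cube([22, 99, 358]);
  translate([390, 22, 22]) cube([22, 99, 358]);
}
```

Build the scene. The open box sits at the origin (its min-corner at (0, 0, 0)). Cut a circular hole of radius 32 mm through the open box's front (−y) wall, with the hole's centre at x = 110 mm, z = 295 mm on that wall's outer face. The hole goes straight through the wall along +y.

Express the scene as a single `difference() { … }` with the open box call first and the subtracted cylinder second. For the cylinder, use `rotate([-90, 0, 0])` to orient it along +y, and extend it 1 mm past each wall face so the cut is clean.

difference() {
  open_box();
  translate([110, -1, 295]) rotate([-90, 0, 0]) cylinder(h = 24, r = 32);
}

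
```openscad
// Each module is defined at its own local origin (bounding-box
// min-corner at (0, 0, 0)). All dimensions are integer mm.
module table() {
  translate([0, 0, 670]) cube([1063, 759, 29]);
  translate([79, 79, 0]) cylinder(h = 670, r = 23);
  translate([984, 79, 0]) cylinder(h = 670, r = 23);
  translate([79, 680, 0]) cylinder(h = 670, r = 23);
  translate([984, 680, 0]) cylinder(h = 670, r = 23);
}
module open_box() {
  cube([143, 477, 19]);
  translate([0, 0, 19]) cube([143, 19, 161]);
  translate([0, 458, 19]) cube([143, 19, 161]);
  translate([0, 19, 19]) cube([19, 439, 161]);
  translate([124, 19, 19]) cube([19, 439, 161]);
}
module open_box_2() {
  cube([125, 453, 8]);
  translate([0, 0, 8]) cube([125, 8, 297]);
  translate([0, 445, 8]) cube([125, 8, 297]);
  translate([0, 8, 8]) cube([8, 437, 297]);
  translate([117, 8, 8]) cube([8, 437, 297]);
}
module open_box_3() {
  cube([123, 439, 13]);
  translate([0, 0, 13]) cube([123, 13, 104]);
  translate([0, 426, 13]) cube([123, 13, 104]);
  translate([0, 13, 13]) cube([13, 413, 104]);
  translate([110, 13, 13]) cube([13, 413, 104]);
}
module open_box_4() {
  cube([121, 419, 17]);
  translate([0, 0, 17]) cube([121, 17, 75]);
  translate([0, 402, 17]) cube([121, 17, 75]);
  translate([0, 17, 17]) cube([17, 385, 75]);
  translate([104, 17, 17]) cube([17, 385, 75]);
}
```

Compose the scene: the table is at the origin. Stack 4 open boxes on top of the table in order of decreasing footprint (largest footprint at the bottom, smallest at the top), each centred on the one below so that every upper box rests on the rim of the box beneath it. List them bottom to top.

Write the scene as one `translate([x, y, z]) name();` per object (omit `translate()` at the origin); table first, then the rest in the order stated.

table();
translate([460, 141, 699]) open_box();
translate([469, 153, 879]) open_box_2();
translate([470, 160, 1184]) open_box_3();
translate([471, 170, 1301]) open_box_4();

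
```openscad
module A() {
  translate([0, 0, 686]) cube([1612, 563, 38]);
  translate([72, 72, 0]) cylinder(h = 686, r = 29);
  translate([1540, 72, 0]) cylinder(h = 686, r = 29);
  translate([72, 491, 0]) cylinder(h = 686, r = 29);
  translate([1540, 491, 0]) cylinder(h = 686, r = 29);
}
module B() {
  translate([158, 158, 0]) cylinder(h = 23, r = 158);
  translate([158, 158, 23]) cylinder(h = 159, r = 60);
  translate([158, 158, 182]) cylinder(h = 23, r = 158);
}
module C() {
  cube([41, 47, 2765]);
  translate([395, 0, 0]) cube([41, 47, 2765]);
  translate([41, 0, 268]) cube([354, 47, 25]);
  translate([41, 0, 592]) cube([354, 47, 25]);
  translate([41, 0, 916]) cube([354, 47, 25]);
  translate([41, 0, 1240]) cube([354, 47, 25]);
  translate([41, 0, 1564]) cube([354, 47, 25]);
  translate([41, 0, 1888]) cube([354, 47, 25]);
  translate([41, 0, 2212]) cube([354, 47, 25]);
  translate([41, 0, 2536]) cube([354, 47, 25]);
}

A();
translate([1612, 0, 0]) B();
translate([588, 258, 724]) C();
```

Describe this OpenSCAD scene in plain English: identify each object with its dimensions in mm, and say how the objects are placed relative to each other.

A is a table: top 1612 mm (x) × 563 mm (y), 38 mm thick, upper face at z = 724 mm, on four round legs of 58 mm diameter, each leg's bounding box inset 43 mm from the nearest pair of top edges, running from z = 0 to the bottom of the top.

B is a spool: two coaxial disc flanges of radius 158 mm and thickness 23 mm, joined by a core cylinder of radius 60 mm and height 159 mm. The lower flange rests on z = 0 and the three cylinders share a vertical axis.

C is a wooden ladder with two side rails of 41×47 mm section and 2765 mm height, set 436 mm apart overall. Between them run 8 rectangular rungs (47 mm deep, 25 mm thick), front faces flush with the rails' −y face. The bottom of the first rung is 268 mm above the floor and each subsequent rung is 324 mm higher than the one below.

The spool is against the table's +x side, with their −y faces flush. The ladder is on top of the table, centred.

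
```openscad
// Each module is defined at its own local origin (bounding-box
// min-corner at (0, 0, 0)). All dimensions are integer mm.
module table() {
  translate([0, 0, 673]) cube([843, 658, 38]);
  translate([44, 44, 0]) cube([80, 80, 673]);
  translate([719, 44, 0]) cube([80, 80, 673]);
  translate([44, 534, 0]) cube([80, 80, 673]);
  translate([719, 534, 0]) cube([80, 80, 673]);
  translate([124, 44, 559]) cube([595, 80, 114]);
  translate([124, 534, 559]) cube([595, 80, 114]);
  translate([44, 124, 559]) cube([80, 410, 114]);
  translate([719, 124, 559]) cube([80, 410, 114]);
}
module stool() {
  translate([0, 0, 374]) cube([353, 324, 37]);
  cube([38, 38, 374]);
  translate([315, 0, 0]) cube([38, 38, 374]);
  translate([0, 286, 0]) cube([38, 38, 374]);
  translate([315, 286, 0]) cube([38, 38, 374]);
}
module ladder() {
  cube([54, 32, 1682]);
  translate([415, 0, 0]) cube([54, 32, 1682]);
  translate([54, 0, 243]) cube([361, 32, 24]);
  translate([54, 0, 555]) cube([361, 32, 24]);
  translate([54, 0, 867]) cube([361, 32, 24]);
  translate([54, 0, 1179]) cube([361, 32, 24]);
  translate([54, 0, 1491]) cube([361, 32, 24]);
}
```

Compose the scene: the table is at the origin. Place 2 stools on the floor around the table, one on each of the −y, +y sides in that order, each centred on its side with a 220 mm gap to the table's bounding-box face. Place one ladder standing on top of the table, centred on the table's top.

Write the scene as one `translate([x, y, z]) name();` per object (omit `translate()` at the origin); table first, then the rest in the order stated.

table();
translate([245, -544, 0]) stool();
translate([245, 878, 0]) stool();
translate([187, 313, 711]) ladder();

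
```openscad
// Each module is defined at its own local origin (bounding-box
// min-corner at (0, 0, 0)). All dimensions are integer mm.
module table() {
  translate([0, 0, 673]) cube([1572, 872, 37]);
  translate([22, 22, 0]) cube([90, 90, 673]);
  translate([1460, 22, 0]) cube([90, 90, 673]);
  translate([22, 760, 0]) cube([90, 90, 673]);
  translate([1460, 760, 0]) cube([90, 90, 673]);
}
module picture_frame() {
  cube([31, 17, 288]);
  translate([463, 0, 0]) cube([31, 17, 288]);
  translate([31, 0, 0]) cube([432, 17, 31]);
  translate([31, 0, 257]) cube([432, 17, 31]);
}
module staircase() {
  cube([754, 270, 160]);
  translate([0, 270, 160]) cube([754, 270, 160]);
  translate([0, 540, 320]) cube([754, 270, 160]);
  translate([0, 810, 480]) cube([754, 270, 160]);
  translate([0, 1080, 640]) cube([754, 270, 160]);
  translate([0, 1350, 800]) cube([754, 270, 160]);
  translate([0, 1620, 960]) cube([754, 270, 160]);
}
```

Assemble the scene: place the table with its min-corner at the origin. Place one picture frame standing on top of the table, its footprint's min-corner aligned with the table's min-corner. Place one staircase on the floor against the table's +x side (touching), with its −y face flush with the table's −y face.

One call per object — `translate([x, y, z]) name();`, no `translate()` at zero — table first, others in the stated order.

table();
translate([0, 0, 710]) picture_frame();
translate([1572, 0, 0]) staircase();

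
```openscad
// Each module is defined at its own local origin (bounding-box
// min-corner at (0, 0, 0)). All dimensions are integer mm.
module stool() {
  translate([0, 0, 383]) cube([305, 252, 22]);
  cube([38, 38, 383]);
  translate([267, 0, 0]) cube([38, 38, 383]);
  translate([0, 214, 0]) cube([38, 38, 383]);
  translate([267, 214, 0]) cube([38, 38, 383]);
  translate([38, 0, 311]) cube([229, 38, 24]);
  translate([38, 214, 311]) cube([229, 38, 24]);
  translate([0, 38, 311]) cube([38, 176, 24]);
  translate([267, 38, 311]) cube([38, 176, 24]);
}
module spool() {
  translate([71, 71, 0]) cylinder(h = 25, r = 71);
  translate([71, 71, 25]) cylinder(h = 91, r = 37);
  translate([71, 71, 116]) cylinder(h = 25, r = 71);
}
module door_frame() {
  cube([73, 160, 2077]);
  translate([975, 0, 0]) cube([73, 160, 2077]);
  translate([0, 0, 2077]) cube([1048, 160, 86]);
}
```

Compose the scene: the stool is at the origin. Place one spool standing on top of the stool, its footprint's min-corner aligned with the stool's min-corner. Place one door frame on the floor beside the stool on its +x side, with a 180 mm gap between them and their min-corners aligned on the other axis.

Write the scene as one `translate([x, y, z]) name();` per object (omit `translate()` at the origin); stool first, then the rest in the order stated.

stool();
translate([0, 0, 405]) spool();
translate([485, 0, 0]) door_frame();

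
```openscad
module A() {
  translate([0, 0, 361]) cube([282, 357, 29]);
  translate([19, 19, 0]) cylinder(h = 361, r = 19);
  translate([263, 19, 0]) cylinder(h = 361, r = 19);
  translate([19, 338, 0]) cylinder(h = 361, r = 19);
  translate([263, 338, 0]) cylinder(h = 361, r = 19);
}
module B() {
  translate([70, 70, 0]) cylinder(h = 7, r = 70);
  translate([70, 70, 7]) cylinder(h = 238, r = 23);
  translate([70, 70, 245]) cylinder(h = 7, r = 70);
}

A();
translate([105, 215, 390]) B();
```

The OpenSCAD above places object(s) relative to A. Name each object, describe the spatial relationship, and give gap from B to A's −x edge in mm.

The spool's min-x is at 105; the stool's min-x is 0; gap = 105 mm.

A is a stool. B is a spool. The spool is on top of the stool. The gap from the spool to the stool's −x edge is 105 mm.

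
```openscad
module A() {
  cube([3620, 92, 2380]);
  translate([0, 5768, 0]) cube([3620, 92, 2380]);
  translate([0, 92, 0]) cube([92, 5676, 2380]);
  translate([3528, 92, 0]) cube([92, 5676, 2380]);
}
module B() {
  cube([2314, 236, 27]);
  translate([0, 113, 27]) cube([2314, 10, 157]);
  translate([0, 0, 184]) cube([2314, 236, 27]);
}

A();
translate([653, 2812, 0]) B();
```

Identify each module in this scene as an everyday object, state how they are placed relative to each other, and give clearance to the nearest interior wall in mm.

Clearances: x = 561, y = 2720; minimum 561 mm.

A is a house frame. B is an I-beam. The I-beam sits inside the house frame, centred. The clearance to the nearest interior wall is 561 mm.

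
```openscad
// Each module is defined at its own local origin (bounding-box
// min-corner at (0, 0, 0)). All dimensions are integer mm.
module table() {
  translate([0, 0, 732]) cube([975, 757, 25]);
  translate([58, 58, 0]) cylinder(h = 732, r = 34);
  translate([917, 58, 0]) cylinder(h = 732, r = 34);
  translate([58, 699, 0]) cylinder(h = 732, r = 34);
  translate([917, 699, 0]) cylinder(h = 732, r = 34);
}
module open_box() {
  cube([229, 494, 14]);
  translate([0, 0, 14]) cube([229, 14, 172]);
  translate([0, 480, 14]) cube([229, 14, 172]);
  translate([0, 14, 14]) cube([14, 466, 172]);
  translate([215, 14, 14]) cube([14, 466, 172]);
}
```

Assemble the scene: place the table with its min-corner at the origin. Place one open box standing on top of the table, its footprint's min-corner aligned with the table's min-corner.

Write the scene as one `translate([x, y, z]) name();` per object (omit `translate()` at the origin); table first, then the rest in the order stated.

table();
translate([0, 0, 757]) open_box();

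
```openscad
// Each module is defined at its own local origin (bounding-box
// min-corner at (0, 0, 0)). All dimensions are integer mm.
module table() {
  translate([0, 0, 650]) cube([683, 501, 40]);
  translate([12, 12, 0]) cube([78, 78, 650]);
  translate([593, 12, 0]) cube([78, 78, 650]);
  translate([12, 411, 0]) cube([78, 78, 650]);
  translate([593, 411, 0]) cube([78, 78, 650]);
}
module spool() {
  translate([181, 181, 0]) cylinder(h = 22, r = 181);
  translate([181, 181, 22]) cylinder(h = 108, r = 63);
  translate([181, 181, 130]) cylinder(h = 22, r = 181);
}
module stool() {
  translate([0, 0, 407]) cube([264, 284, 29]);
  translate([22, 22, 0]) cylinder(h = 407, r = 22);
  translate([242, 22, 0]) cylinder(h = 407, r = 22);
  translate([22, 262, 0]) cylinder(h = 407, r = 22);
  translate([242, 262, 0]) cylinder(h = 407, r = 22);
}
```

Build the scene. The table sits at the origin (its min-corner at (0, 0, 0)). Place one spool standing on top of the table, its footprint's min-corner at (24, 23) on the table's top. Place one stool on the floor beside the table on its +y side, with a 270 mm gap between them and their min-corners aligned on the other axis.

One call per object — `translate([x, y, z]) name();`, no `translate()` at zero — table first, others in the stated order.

table();
translate([24, 23, 690]) spool();
translate([0, 771, 0]) stool();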